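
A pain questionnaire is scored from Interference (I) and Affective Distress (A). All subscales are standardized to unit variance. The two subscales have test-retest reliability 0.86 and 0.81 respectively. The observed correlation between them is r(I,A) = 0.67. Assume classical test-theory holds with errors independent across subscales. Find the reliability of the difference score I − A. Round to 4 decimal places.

0.5000

Var(I−A) = 1 + 1 − 2·0.67 = 2 − 1.34 = 0.66.
Under uncorrelated errors the observed covariances equal the true-score covariances, so only the own-variance terms attenuate.
True-score variance = [0.86 + 0.81] − 1.34 = 1.67 − 1.34 = 0.33.
Reliability = 0.33 / 0.66 = 0.5000.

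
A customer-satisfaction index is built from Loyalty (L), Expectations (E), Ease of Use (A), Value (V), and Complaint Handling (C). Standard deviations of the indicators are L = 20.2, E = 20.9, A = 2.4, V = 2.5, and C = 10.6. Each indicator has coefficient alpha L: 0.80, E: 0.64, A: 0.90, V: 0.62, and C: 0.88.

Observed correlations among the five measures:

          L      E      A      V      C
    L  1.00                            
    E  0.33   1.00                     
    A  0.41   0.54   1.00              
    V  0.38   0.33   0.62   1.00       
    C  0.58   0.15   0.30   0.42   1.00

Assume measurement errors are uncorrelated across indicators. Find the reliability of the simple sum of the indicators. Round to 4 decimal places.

Var(L+E+A+V+C) = 20.2² + 20.9² + 2.4² + 2.5² + 10.6² + 2·[20.2·20.9·0.33 + 20.2·2.4·0.41 + 20.2·2.5·0.38 + 20.2·10.6·0.58 + 20.9·2.4·0.54 + 20.9·2.5·0.33 + 20.9·10.6·0.15 + 2.4·2.5·0.62 + 2.4·10.6·0.30 + 2.5·10.6·0.42] = 969.22 + 805.235 = 1774.46.
Under uncorrelated errors the observed covariances equal the true-score covariances, so only the own-variance terms attenuate.
True-score variance = [20.2²·0.80 + 20.9²·0.64 + 2.4²·0.90 + 2.5²·0.62 + 10.6²·0.88] + 805.235 = 713.926 + 805.235 = 1519.16.
Reliability = 1519.16 / 1774.46 = 0.8561.

0.8561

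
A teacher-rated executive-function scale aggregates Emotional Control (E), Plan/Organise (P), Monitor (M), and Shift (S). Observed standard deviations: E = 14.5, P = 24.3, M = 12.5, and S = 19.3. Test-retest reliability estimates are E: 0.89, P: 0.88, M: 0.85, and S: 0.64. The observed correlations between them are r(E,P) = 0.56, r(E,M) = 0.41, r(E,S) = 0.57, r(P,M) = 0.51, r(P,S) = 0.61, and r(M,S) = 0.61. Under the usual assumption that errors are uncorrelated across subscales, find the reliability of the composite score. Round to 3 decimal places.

Var(E+P+M+S) = 14.5² + 24.3² + 12.5² + 19.3² + 2·[14.5·24.3·0.56 + 14.5·12.5·0.41 + 14.5·19.3·0.57 + 24.3·12.5·0.51 + 24.3·19.3·0.61 + 12.5·19.3·0.61] = 1329.48 + 2038.6 = 3368.08.
Because errors are independent across components, Cov(Tᵢ,Tⱼ) = Cov(Xᵢ,Xⱼ); the off-diagonal part of the true-score variance is the same as above.
True-score variance = [14.5²·0.89 + 24.3²·0.88 + 12.5²·0.85 + 19.3²·0.64] + 2038.6 = 1077.96 + 2038.6 = 3116.56.
Reliability = 3116.56 / 3368.08 = 0.925.

0.925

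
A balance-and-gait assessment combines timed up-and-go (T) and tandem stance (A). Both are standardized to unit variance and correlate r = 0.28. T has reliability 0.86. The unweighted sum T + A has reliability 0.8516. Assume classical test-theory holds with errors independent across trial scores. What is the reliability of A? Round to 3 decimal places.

Var(T+A) = 2 + 2·0.28 = 2.560.
True-score variance = ρ_T + ρ_A + 2·0.28, so 0.8516 = (0.86 + ρ_A + 0.56) / 2.560.
ρ_A = 0.8516·2.560 − 0.86 − 0.56 = 0.760.

0.760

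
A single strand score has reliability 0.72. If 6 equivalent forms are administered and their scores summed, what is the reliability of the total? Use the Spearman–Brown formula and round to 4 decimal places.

0.9391

ρ_k = kρ / (1 + (k−1)ρ) = 6·0.72 / (1 + 5·0.72) = 4.320 / 4.600 = 0.9391.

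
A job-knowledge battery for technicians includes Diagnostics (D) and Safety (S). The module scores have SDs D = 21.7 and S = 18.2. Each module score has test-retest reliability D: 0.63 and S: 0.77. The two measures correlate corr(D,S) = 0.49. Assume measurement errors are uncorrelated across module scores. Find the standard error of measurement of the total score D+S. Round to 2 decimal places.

Var(total) = 802.13 + 387.041 = 1189.17.
True-score variance = 551.716 + 387.041 = 938.757, so reliability = 0.7894.
Error variance = 1189.17 − 938.757 = 250.414; SEM = √250.414 = 15.82.

15.82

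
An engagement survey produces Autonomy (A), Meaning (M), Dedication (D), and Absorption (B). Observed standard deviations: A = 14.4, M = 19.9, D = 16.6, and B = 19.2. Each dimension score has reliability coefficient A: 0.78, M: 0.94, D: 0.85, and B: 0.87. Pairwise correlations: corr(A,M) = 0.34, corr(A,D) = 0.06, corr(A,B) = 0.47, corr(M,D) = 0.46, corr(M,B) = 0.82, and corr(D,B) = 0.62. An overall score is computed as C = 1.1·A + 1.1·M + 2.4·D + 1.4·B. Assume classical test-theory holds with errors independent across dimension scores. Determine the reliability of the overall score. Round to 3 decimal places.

0.939

Var(C) = 1.1²·14.4² + 1.1²·19.9² + 2.4²·16.6² + 1.4²·19.2² + 2·[1.21·14.4·19.9·0.34 + 2.64·14.4·16.6·0.06 + 1.54·14.4·19.2·0.47 + 2.64·19.9·16.6·0.46 + 1.54·19.9·19.2·0.82 + 3.36·16.6·19.2·0.62] = 3039.84 + 3806.97 = 6846.81.
Under uncorrelated errors the observed covariances equal the true-score covariances, so only the own-variance terms attenuate.
True-score variance = [1.1²·14.4²·0.78 + 1.1²·19.9²·0.94 + 2.4²·16.6²·0.85 + 1.4²·19.2²·0.87] + 3806.97 = 2623.87 + 3806.97 = 6430.84.
Reliability = 6430.84 / 6846.81 = 0.939.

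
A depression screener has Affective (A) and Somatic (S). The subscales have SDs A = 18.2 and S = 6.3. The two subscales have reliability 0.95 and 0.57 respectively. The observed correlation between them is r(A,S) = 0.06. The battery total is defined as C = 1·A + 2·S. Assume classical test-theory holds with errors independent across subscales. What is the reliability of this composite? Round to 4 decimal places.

0.8361

Var(C) = 18.2² + 2²·6.3² + 2·[2·18.2·6.3·0.06] = 490 + 27.5184 = 517.518.
Because errors are independent across components, Cov(Tᵢ,Tⱼ) = Cov(Xᵢ,Xⱼ); the off-diagonal part of the true-score variance is the same as above.
True-score variance = [18.2²·0.95 + 2²·6.3²·0.57] + 27.5184 = 405.171 + 27.5184 = 432.69.
Reliability = 432.69 / 517.518 = 0.8361.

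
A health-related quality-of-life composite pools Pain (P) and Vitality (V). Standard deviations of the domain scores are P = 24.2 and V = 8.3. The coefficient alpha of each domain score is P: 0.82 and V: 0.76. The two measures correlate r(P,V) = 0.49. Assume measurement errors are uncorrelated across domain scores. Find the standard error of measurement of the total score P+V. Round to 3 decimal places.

Var(total) = 654.53 + 196.843 = 851.373.
True-score variance = 532.581 + 196.843 = 729.424, so reliability = 0.8568.
Error variance = 851.373 − 729.424 = 121.949; SEM = √121.949 = 11.043.

11.043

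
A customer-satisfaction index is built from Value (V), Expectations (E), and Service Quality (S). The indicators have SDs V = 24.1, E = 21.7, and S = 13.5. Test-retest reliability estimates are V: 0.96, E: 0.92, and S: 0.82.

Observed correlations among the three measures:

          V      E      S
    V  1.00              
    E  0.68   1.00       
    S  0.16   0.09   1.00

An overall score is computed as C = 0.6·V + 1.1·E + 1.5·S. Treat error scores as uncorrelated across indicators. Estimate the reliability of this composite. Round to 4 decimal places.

Var(C) = 0.6²·24.1² + 1.1²·21.7² + 1.5²·13.5² + 2·[0.66·24.1·21.7·0.68 + 0.9·24.1·13.5·0.16 + 1.65·21.7·13.5·0.09] = 1188.93 + 650.125 = 1839.06.
With uncorrelated errors the cross-covariances are all true-score covariance, so they carry over unchanged; only the diagonal terms shrink to ρᵢσᵢ².
True-score variance = [0.6²·24.1²·0.96 + 1.1²·21.7²·0.92 + 1.5²·13.5²·0.82] + 650.125 = 1061.17 + 650.125 = 1711.3.
Reliability = 1711.3 / 1839.06 = 0.9305.

0.9305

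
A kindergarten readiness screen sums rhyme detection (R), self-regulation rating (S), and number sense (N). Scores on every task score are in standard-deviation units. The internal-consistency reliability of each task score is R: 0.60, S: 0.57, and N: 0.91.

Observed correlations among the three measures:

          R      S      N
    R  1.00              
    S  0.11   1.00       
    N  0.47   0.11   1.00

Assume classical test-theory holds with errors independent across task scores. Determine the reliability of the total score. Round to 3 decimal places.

0.790

Var(R+S+N) = 3 + 2·[0.11 + 0.47 + 0.11] = 3 + 1.38 = 4.38.
Because errors are independent across components, Cov(Tᵢ,Tⱼ) = Cov(Xᵢ,Xⱼ); the off-diagonal part of the true-score variance is the same as above.
True-score variance = [0.60 + 0.57 + 0.91] + 1.38 = 2.08 + 1.38 = 3.46.
Reliability = 3.46 / 4.38 = 0.790.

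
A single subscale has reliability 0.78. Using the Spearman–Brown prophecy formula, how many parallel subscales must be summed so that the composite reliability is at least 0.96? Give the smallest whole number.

k ≥ ρ*(1−ρ₁)/(ρ₁(1−ρ*)) = 0.96·0.22 / (0.78·0.04) = 6.769.
Smallest integer k = 7.

7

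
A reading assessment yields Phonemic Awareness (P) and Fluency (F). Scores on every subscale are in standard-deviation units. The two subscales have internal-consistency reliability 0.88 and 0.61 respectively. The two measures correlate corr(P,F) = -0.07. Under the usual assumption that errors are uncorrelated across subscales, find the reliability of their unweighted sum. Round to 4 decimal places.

Var(P+F) = 2 + 2·[(-0.07)] = 2 − 0.14 = 1.86.
Under uncorrelated errors the observed covariances equal the true-score covariances, so only the own-variance terms attenuate.
True-score variance = [0.88 + 0.61] − 0.14 = 1.49 − 0.14 = 1.35.
Reliability = 1.35 / 1.86 = 0.7258.

0.7258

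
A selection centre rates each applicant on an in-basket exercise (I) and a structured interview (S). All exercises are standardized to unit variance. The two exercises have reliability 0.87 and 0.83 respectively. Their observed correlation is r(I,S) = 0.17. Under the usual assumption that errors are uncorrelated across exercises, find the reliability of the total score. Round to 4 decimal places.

Var(I+S) = 2 + 2·[0.17] = 2 + 0.34 = 2.34.
Under uncorrelated errors the observed covariances equal the true-score covariances, so only the own-variance terms attenuate.
True-score variance = [0.87 + 0.83] + 0.34 = 1.7 + 0.34 = 2.04.
Reliability = 2.04 / 2.34 = 0.8718.

0.8718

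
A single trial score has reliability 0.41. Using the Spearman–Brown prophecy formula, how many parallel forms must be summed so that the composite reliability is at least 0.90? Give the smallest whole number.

k ≥ ρ*(1−ρ₁)/(ρ₁(1−ρ*)) = 0.90·0.59 / (0.41·0.10) = 12.951.
Smallest integer k = 13.

13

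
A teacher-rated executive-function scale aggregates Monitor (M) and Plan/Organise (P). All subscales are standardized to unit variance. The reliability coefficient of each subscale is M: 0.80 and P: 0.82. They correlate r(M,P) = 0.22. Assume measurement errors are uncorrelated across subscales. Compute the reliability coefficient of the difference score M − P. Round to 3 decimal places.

0.756

Var(M−P) = 1 + 1 − 2·0.22 = 2 − 0.44 = 1.56.
Under uncorrelated errors the observed covariances equal the true-score covariances, so only the own-variance terms attenuate.
True-score variance = [0.80 + 0.82] − 0.44 = 1.62 − 0.44 = 1.18.
Reliability = 1.18 / 1.56 = 0.756.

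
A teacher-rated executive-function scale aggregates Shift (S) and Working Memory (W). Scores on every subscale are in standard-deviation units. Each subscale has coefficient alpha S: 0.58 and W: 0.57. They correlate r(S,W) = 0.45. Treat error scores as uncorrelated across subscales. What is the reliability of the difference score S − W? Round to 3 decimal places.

0.227

Var(S−W) = 1 + 1 − 2·0.45 = 2 − 0.9 = 1.1.
With uncorrelated errors the cross-covariances are all true-score covariance, so they carry over unchanged; only the diagonal terms shrink to ρᵢσᵢ².
True-score variance = [0.58 + 0.57] − 0.9 = 1.15 − 0.9 = 0.25.
Reliability = 0.25 / 1.1 = 0.227.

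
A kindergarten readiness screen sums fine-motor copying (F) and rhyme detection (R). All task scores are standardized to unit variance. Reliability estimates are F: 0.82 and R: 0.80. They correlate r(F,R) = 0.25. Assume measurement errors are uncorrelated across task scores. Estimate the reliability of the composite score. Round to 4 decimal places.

Var(F+R) = 2 + 2·[0.25] = 2 + 0.5 = 2.5.
Under uncorrelated errors the observed covariances equal the true-score covariances, so only the own-variance terms attenuate.
True-score variance = [0.82 + 0.80] + 0.5 = 1.62 + 0.5 = 2.12.
Reliability = 2.12 / 2.5 = 0.8480.

0.8480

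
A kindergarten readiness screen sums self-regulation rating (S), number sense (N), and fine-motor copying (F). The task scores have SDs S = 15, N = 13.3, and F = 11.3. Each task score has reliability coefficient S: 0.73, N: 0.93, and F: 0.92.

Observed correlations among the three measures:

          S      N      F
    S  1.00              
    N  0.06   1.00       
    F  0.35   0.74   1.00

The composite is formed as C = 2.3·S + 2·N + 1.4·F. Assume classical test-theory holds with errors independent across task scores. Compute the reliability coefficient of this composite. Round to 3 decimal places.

0.880

Var(C) = 2.3²·15² + 2²·13.3² + 1.4²·11.3² + 2·[4.6·15·13.3·0.06 + 3.22·15·11.3·0.35 + 2.8·13.3·11.3·0.74] = 2148.08 + 1114.98 = 3263.06.
With uncorrelated errors the cross-covariances are all true-score covariance, so they carry over unchanged; only the diagonal terms shrink to ρᵢσᵢ².
True-score variance = [2.3²·15²·0.73 + 2²·13.3²·0.93 + 1.4²·11.3²·0.92] + 1114.98 = 1757.16 + 1114.98 = 2872.14.
Reliability = 2872.14 / 3263.06 = 0.880.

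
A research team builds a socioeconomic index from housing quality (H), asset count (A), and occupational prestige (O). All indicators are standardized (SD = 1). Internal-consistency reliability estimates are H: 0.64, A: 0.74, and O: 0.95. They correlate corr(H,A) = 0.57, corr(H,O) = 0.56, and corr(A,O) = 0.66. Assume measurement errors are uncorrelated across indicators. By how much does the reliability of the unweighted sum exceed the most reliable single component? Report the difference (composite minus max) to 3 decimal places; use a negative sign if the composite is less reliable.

-0.052

Var(sum) = 3 + 3.58 = 6.58; true-score variance = 2.33 + 3.58 = 5.91; composite reliability = 0.8982.
Max component reliability = 0.9500.
Difference = 0.8982 − 0.9500 = -0.052.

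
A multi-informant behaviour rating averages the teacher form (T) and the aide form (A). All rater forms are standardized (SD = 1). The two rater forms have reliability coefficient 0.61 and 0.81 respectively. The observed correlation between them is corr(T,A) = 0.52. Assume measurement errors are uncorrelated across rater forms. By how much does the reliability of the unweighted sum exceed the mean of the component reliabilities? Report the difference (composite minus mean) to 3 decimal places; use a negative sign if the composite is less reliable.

0.099

Var(sum) = 2 + 1.04 = 3.04; true-score variance = 1.42 + 1.04 = 2.46; composite reliability = 0.8092.
Mean component reliability = 0.7100.
Difference = 0.8092 − 0.7100 = 0.099.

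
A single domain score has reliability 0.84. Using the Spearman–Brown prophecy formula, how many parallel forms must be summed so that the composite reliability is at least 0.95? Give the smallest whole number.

k ≥ ρ*(1−ρ₁)/(ρ₁(1−ρ*)) = 0.95·0.16 / (0.84·0.05) = 3.619.
Smallest integer k = 4.

4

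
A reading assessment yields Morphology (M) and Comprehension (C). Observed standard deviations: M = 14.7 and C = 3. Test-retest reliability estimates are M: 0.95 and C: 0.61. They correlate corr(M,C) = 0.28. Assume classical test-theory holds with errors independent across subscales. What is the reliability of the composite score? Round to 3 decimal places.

Var(M+C) = 14.7² + 3² + 2·[14.7·3·0.28] = 225.09 + 24.696 = 249.786.
Because errors are independent across components, Cov(Tᵢ,Tⱼ) = Cov(Xᵢ,Xⱼ); the off-diagonal part of the true-score variance is the same as above.
True-score variance = [14.7²·0.95 + 3²·0.61] + 24.696 = 210.775 + 24.696 = 235.471.
Reliability = 235.471 / 249.786 = 0.943.

0.943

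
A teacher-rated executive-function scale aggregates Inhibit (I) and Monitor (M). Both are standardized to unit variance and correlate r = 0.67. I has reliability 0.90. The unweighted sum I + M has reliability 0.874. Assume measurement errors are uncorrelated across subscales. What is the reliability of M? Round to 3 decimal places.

0.679

Var(I+M) = 2 + 2·0.67 = 3.340.
True-score variance = ρ_I + ρ_M + 2·0.67, so 0.874 = (0.90 + ρ_M + 1.34) / 3.340.
ρ_M = 0.874·3.340 − 0.90 − 1.34 = 0.679.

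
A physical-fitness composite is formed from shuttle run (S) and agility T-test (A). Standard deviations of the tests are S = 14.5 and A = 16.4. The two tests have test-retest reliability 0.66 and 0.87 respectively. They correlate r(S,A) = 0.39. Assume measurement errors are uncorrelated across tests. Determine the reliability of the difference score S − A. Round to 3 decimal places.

Var(S−A) = 14.5² + 16.4² − 2·14.5·16.4·0.39 = 479.21 − 185.484 = 293.726.
Because errors are independent across components, Cov(Tᵢ,Tⱼ) = Cov(Xᵢ,Xⱼ); the off-diagonal part of the true-score variance is the same as above.
True-score variance = [14.5²·0.66 + 16.4²·0.87] − 185.484 = 372.76 − 185.484 = 187.276.
Reliability = 187.276 / 293.726 = 0.638.

0.638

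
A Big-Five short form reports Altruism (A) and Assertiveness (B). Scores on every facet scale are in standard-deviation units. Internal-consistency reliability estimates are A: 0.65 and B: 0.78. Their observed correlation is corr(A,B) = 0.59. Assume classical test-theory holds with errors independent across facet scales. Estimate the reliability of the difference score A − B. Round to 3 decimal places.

Var(A−B) = 1 + 1 − 2·0.59 = 2 − 1.18 = 0.82.
Under uncorrelated errors the observed covariances equal the true-score covariances, so only the own-variance terms attenuate.
True-score variance = [0.65 + 0.78] − 1.18 = 1.43 − 1.18 = 0.25.
Reliability = 0.25 / 0.82 = 0.305.

0.305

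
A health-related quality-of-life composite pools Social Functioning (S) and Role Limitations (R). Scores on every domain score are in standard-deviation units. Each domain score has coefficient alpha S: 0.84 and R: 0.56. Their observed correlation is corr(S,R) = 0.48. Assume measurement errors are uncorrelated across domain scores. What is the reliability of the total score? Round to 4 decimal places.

0.7973

Var(S+R) = 2 + 2·[0.48] = 2 + 0.96 = 2.96.
Because errors are independent across components, Cov(Tᵢ,Tⱼ) = Cov(Xᵢ,Xⱼ); the off-diagonal part of the true-score variance is the same as above.
True-score variance = [0.84 + 0.56] + 0.96 = 1.4 + 0.96 = 2.36.
Reliability = 2.36 / 2.96 = 0.7973.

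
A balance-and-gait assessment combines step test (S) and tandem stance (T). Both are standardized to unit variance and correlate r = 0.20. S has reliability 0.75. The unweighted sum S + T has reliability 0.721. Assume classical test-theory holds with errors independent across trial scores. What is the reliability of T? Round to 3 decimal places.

0.580

Var(S+T) = 2 + 2·0.20 = 2.400.
True-score variance = ρ_S + ρ_T + 2·0.20, so 0.721 = (0.75 + ρ_T + 0.40) / 2.400.
ρ_T = 0.721·2.400 − 0.75 − 0.40 = 0.580.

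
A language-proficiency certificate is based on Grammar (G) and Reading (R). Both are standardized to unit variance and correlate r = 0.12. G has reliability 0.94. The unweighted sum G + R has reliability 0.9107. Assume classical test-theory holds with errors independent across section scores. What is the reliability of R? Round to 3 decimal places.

0.860

Var(G+R) = 2 + 2·0.12 = 2.240.
True-score variance = ρ_G + ρ_R + 2·0.12, so 0.9107 = (0.94 + ρ_R + 0.24) / 2.240.
ρ_R = 0.9107·2.240 − 0.94 − 0.24 = 0.860.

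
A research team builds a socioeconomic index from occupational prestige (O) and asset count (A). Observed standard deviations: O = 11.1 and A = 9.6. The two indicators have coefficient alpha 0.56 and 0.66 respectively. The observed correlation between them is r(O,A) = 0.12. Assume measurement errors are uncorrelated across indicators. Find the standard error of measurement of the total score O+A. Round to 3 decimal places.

9.249

Var(total) = 215.37 + 25.5744 = 240.944.
True-score variance = 129.823 + 25.5744 = 155.398, so reliability = 0.6450.
Error variance = 240.944 − 155.398 = 85.5468; SEM = √85.5468 = 9.249.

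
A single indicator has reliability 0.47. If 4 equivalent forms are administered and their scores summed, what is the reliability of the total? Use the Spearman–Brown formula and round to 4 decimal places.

ρ_k = kρ / (1 + (k−1)ρ) = 4·0.47 / (1 + 3·0.47) = 1.880 / 2.410 = 0.7801.

0.7801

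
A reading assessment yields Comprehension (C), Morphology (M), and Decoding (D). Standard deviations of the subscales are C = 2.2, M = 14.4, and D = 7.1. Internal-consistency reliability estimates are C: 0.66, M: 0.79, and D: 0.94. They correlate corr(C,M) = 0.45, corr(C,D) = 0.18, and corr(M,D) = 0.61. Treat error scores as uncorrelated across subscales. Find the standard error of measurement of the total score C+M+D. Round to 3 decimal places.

6.944

Var(total) = 262.61 + 158.868 = 421.478.
True-score variance = 214.394 + 158.868 = 373.262, so reliability = 0.8856.
Error variance = 421.478 − 373.262 = 48.2158; SEM = √48.2158 = 6.944.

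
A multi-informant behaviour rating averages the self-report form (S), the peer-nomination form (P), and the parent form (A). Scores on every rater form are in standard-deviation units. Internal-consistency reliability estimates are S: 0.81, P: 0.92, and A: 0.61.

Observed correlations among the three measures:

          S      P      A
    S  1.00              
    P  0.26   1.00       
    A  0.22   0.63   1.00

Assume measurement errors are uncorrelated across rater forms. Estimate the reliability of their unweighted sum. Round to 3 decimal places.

Var(S+P+A) = 3 + 2·[0.26 + 0.22 + 0.63] = 3 + 2.22 = 5.22.
Because errors are independent across components, Cov(Tᵢ,Tⱼ) = Cov(Xᵢ,Xⱼ); the off-diagonal part of the true-score variance is the same as above.
True-score variance = [0.81 + 0.92 + 0.61] + 2.22 = 2.34 + 2.22 = 4.56.
Reliability = 4.56 / 5.22 = 0.874.

0.874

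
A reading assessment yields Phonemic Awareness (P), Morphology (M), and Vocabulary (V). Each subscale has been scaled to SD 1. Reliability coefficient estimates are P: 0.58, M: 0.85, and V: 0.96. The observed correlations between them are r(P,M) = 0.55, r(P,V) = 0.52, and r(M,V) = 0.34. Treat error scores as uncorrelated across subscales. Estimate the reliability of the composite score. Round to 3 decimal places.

0.895

Var(P+M+V) = 3 + 2·[0.55 + 0.52 + 0.34] = 3 + 2.82 = 5.82.
Because errors are independent across components, Cov(Tᵢ,Tⱼ) = Cov(Xᵢ,Xⱼ); the off-diagonal part of the true-score variance is the same as above.
True-score variance = [0.58 + 0.85 + 0.96] + 2.82 = 2.39 + 2.82 = 5.21.
Reliability = 5.21 / 5.82 = 0.895.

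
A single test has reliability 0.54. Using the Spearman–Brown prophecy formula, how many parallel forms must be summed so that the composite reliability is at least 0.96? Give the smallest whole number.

21

k ≥ ρ*(1−ρ₁)/(ρ₁(1−ρ*)) = 0.96·0.46 / (0.54·0.04) = 20.444.
Smallest integer k = 21.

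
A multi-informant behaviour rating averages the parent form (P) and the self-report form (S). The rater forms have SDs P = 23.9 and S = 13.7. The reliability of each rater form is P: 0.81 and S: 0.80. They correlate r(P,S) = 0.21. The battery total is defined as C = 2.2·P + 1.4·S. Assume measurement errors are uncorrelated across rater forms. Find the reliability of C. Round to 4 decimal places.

0.8316

Var(C) = 2.2²·23.9² + 1.4²·13.7² + 2·[3.08·23.9·13.7·0.21] = 3132.53 + 423.563 = 3556.09.
With uncorrelated errors the cross-covariances are all true-score covariance, so they carry over unchanged; only the diagonal terms shrink to ρᵢσᵢ².
True-score variance = [2.2²·23.9²·0.81 + 1.4²·13.7²·0.80] + 423.563 = 2533.67 + 423.563 = 2957.23.
Reliability = 2957.23 / 3556.09 = 0.8316.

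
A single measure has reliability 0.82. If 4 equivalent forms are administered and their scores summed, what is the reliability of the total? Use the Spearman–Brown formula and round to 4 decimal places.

ρ_k = kρ / (1 + (k−1)ρ) = 4·0.82 / (1 + 3·0.82) = 3.280 / 3.460 = 0.9480.

0.9480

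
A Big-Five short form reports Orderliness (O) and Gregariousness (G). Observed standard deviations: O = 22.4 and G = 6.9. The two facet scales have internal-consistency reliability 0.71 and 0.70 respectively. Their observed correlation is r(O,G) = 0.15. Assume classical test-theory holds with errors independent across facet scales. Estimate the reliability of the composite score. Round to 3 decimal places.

0.732

Var(O+G) = 22.4² + 6.9² + 2·[22.4·6.9·0.15] = 549.37 + 46.368 = 595.738.
Because errors are independent across components, Cov(Tᵢ,Tⱼ) = Cov(Xᵢ,Xⱼ); the off-diagonal part of the true-score variance is the same as above.
True-score variance = [22.4²·0.71 + 6.9²·0.70] + 46.368 = 389.577 + 46.368 = 435.945.
Reliability = 435.945 / 595.738 = 0.732.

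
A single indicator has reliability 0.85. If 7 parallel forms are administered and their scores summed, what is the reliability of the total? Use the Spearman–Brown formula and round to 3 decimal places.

ρ_k = kρ / (1 + (k−1)ρ) = 7·0.85 / (1 + 6·0.85) = 5.950 / 6.100 = 0.975.

0.975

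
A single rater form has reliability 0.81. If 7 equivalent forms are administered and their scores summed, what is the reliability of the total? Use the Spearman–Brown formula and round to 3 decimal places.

ρ_k = kρ / (1 + (k−1)ρ) = 7·0.81 / (1 + 6·0.81) = 5.670 / 5.860 = 0.968.

0.968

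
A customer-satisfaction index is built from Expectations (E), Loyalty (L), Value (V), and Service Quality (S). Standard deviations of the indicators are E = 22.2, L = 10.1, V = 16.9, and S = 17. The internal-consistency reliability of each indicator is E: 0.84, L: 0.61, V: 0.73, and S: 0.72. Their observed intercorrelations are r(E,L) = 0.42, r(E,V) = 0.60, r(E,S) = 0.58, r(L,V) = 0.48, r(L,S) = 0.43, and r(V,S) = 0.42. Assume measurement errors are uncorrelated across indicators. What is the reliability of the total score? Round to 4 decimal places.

0.9011

Var(E+L+V+S) = 22.2² + 10.1² + 16.9² + 17² + 2·[22.2·10.1·0.42 + 22.2·16.9·0.60 + 22.2·17·0.58 + 10.1·16.9·0.48 + 10.1·17·0.43 + 16.9·17·0.42] = 1169.46 + 1629.2 = 2798.66.
With uncorrelated errors the cross-covariances are all true-score covariance, so they carry over unchanged; only the diagonal terms shrink to ρᵢσᵢ².
True-score variance = [22.2²·0.84 + 10.1²·0.61 + 16.9²·0.73 + 17²·0.72] + 1629.2 = 892.787 + 1629.2 = 2521.99.
Reliability = 2521.99 / 2798.66 = 0.9011.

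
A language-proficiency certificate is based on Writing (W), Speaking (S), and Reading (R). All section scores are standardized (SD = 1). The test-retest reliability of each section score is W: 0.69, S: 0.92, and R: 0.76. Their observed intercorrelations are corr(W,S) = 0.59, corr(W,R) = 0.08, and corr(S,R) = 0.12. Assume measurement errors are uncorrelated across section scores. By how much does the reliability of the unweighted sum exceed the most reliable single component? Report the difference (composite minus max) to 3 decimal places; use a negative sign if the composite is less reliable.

-0.058

Var(sum) = 3 + 1.58 = 4.58; true-score variance = 2.37 + 1.58 = 3.95; composite reliability = 0.8624.
Max component reliability = 0.9200.
Difference = 0.8624 − 0.9200 = -0.058.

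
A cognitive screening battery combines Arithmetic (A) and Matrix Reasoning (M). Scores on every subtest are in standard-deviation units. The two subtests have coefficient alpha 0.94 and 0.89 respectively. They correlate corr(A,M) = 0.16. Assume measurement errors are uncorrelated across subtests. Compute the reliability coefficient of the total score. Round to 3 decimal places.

0.927

Var(A+M) = 2 + 2·[0.16] = 2 + 0.32 = 2.32.
With uncorrelated errors the cross-covariances are all true-score covariance, so they carry over unchanged; only the diagonal terms shrink to ρᵢσᵢ².
True-score variance = [0.94 + 0.89] + 0.32 = 1.83 + 0.32 = 2.15.
Reliability = 2.15 / 2.32 = 0.927.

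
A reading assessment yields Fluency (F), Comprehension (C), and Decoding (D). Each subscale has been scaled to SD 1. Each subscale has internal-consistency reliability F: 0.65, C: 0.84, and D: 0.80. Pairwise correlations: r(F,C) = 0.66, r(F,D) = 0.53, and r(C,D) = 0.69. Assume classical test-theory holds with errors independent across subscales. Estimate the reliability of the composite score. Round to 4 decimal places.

0.8950

Var(F+C+D) = 3 + 2·[0.66 + 0.53 + 0.69] = 3 + 3.76 = 6.76.
Because errors are independent across components, Cov(Tᵢ,Tⱼ) = Cov(Xᵢ,Xⱼ); the off-diagonal part of the true-score variance is the same as above.
True-score variance = [0.65 + 0.84 + 0.80] + 3.76 = 2.29 + 3.76 = 6.05.
Reliability = 6.05 / 6.76 = 0.8950.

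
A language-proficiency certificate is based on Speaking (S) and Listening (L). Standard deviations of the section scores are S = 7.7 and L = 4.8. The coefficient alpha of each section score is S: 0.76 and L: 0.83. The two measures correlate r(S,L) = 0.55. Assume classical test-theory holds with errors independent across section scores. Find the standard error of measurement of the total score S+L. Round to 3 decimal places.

4.260

Var(total) = 82.33 + 40.656 = 122.986.
True-score variance = 64.1836 + 40.656 = 104.84, so reliability = 0.8525.
Error variance = 122.986 − 104.84 = 18.1464; SEM = √18.1464 = 4.260.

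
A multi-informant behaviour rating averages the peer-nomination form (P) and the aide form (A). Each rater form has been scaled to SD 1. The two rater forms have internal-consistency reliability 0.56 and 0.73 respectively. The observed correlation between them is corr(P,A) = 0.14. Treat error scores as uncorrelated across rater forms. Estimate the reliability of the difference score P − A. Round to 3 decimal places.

Var(P−A) = 1 + 1 − 2·0.14 = 2 − 0.28 = 1.72.
Because errors are independent across components, Cov(Tᵢ,Tⱼ) = Cov(Xᵢ,Xⱼ); the off-diagonal part of the true-score variance is the same as above.
True-score variance = [0.56 + 0.73] − 0.28 = 1.29 − 0.28 = 1.01.
Reliability = 1.01 / 1.72 = 0.587.

0.587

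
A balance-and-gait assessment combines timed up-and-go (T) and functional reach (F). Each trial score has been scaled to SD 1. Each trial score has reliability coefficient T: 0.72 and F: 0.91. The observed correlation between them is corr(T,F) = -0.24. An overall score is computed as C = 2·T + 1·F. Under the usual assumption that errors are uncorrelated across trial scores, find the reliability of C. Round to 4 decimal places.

0.7005

Var(C) = 2² + 1 + 2·[2·(-0.24)] = 5 − 0.96 = 4.04.
With uncorrelated errors the cross-covariances are all true-score covariance, so they carry over unchanged; only the diagonal terms shrink to ρᵢσᵢ².
True-score variance = [2²·0.72 + 0.91] − 0.96 = 3.79 − 0.96 = 2.83.
Reliability = 2.83 / 4.04 = 0.7005.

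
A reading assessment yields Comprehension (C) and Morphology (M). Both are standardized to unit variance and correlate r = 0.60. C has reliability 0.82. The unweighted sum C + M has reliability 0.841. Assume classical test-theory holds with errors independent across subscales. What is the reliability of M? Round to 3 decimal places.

0.671

Var(C+M) = 2 + 2·0.60 = 3.200.
True-score variance = ρ_C + ρ_M + 2·0.60, so 0.841 = (0.82 + ρ_M + 1.20) / 3.200.
ρ_M = 0.841·3.200 − 0.82 − 1.20 = 0.671.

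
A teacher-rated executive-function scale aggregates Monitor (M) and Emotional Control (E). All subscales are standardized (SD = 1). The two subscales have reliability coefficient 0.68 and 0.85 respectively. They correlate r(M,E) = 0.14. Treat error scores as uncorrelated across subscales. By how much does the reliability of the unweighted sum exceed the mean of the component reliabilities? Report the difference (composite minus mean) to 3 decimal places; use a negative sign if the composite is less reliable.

Var(sum) = 2 + 0.28 = 2.28; true-score variance = 1.53 + 0.28 = 1.81; composite reliability = 0.7939.
Mean component reliability = 0.7650.
Difference = 0.7939 − 0.7650 = 0.029.

0.029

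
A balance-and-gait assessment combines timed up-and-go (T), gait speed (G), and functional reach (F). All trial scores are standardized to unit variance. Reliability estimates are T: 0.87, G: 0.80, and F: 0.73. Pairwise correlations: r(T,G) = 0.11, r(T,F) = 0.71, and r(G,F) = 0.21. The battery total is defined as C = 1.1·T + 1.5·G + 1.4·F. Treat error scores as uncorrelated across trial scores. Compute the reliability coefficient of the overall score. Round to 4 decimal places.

0.8716

Var(C) = 1.1² + 1.5² + 1.4² + 2·[1.65·0.11 + 1.54·0.71 + 2.1·0.21] = 5.42 + 3.4318 = 8.8518.
Under uncorrelated errors the observed covariances equal the true-score covariances, so only the own-variance terms attenuate.
True-score variance = [1.1²·0.87 + 1.5²·0.80 + 1.4²·0.73] + 3.4318 = 4.2835 + 3.4318 = 7.7153.
Reliability = 7.7153 / 8.8518 = 0.8716.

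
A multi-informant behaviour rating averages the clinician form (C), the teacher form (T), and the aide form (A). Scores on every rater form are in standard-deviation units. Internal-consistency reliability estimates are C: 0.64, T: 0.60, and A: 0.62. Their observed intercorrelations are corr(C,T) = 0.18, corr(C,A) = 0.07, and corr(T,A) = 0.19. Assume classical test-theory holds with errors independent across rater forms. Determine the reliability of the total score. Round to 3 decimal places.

Var(C+T+A) = 3 + 2·[0.18 + 0.07 + 0.19] = 3 + 0.88 = 3.88.
With uncorrelated errors the cross-covariances are all true-score covariance, so they carry over unchanged; only the diagonal terms shrink to ρᵢσᵢ².
True-score variance = [0.64 + 0.60 + 0.62] + 0.88 = 1.86 + 0.88 = 2.74.
Reliability = 2.74 / 3.88 = 0.706.

0.706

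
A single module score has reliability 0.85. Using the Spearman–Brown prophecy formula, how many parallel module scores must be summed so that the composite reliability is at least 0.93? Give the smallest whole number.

3

k ≥ ρ*(1−ρ₁)/(ρ₁(1−ρ*)) = 0.93·0.15 / (0.85·0.07) = 2.345.
Smallest integer k = 3.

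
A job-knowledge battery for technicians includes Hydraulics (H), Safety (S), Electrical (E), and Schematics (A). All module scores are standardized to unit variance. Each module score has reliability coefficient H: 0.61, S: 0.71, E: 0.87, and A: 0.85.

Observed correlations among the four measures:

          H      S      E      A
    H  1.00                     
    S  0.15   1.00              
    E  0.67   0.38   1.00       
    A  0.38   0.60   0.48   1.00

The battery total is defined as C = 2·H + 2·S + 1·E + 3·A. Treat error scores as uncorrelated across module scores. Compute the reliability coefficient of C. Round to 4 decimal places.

0.8896

Var(C) = 2² + 2² + 1 + 3² + 2·[4·0.15 + 2·0.67 + 6·0.38 + 2·0.38 + 6·0.60 + 3·0.48] = 18 + 20.04 = 38.04.
Under uncorrelated errors the observed covariances equal the true-score covariances, so only the own-variance terms attenuate.
True-score variance = [2²·0.61 + 2²·0.71 + 0.87 + 3²·0.85] + 20.04 = 13.8 + 20.04 = 33.84.
Reliability = 33.84 / 38.04 = 0.8896.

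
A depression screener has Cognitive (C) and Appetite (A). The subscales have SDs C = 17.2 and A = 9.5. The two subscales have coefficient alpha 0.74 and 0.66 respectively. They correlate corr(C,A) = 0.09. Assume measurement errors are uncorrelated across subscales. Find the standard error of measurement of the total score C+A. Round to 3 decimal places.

Var(total) = 386.09 + 29.412 = 415.502.
True-score variance = 278.487 + 29.412 = 307.899, so reliability = 0.7410.
Error variance = 415.502 − 307.899 = 107.603; SEM = √107.603 = 10.373.

10.373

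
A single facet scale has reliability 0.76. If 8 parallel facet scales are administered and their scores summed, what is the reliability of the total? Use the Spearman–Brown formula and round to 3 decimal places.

ρ_k = kρ / (1 + (k−1)ρ) = 8·0.76 / (1 + 7·0.76) = 6.080 / 6.320 = 0.962.

0.962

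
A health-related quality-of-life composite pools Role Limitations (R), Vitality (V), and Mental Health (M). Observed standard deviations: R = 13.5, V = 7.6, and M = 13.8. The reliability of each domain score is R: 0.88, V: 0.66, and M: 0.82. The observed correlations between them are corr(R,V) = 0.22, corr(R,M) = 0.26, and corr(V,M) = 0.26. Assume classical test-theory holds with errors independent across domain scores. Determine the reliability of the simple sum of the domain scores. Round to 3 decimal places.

0.879

Var(R+V+M) = 13.5² + 7.6² + 13.8² + 2·[13.5·7.6·0.22 + 13.5·13.8·0.26 + 7.6·13.8·0.26] = 430.45 + 196.558 = 627.008.
Under uncorrelated errors the observed covariances equal the true-score covariances, so only the own-variance terms attenuate.
True-score variance = [13.5²·0.88 + 7.6²·0.66 + 13.8²·0.82] + 196.558 = 354.662 + 196.558 = 551.22.
Reliability = 551.22 / 627.008 = 0.879.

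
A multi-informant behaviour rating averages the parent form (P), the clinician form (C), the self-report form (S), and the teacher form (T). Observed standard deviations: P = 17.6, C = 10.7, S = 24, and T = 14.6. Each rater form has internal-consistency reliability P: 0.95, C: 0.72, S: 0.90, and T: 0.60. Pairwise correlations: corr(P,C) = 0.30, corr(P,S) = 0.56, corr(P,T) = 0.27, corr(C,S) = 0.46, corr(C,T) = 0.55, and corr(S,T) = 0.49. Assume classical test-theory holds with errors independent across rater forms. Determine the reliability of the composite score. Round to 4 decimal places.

0.9292

Var(P+C+S+T) = 17.6² + 10.7² + 24² + 14.6² + 2·[17.6·10.7·0.30 + 17.6·24·0.56 + 17.6·14.6·0.27 + 10.7·24·0.46 + 10.7·14.6·0.55 + 24·14.6·0.49] = 1213.41 + 1476.33 = 2689.74.
Because errors are independent across components, Cov(Tᵢ,Tⱼ) = Cov(Xᵢ,Xⱼ); the off-diagonal part of the true-score variance is the same as above.
True-score variance = [17.6²·0.95 + 10.7²·0.72 + 24²·0.90 + 14.6²·0.60] + 1476.33 = 1023 + 1476.33 = 2499.33.
Reliability = 2499.33 / 2689.74 = 0.9292.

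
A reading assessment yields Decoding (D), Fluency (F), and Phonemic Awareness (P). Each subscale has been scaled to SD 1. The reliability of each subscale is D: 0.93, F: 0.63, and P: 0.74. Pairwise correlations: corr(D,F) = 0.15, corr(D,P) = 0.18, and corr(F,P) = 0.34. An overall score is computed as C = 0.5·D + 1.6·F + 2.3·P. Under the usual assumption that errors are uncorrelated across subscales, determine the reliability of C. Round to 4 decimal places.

0.7921

Var(C) = 0.5² + 1.6² + 2.3² + 2·[0.8·0.15 + 1.15·0.18 + 3.68·0.34] = 8.1 + 3.1564 = 11.2564.
Because errors are independent across components, Cov(Tᵢ,Tⱼ) = Cov(Xᵢ,Xⱼ); the off-diagonal part of the true-score variance is the same as above.
True-score variance = [0.5²·0.93 + 1.6²·0.63 + 2.3²·0.74] + 3.1564 = 5.7599 + 3.1564 = 8.9163.
Reliability = 8.9163 / 11.2564 = 0.7921.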